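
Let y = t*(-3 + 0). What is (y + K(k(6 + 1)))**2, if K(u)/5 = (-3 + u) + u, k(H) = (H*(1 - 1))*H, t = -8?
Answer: 81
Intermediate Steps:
k(H) = 0 (k(H) = (H*0)*H = 0*H = 0)
y = 24 (y = -8*(-3 + 0) = -8*(-3) = 24)
K(u) = -15 + 10*u (K(u) = 5*((-3 + u) + u) = 5*(-3 + 2*u) = -15 + 10*u)
(y + K(k(6 + 1)))**2 = (24 + (-15 + 10*0))**2 = (24 + (-15 + 0))**2 = (24 - 15)**2 = 9**2 = 81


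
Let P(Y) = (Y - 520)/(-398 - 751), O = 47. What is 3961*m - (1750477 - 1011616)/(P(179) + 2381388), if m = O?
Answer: 509392117437262/2736215153 ≈ 1.8617e+5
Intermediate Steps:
m = 47
P(Y) = 520/1149 - Y/1149 (P(Y) = (-520 + Y)/(-1149) = (-520 + Y)*(-1/1149) = 520/1149 - Y/1149)
3961*m - (1750477 - 1011616)/(P(179) + 2381388) = 3961*47 - (1750477 - 1011616)/((520/1149 - 1/1149*179) + 2381388) = 186167 - 738861/((520/1149 - 179/1149) + 2381388) = 186167 - 738861/(341/1149 + 2381388) = 186167 - 738861/2736215153/1149 = 186167 - 738861*1149/2736215153 = 186167 - 1*848951289/2736215153 = 186167 - 848951289/2736215153 = 509392117437262/2736215153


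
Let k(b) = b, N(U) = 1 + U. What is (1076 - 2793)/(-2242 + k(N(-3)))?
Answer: 101/132 ≈ 0.76515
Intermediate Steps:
(1076 - 2793)/(-2242 + k(N(-3))) = (1076 - 2793)/(-2242 + (1 - 3)) = -1717/(-2242 - 2) = -1717/(-2244) = -1717*(-1/2244) = 101/132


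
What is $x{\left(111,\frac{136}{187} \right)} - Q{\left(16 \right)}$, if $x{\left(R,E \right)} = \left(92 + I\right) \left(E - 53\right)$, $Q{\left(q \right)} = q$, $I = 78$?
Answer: $- \frac{97926}{11} \approx -8902.4$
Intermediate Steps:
$x{\left(R,E \right)} = -9010 + 170 E$ ($x{\left(R,E \right)} = \left(92 + 78\right) \left(E - 53\right) = 170 \left(-53 + E\right) = -9010 + 170 E$)
$x{\left(111,\frac{136}{187} \right)} - Q{\left(16 \right)} = \left(-9010 + 170 \cdot \frac{136}{187}\right) - 16 = \left(-9010 + 170 \cdot 136 \cdot \frac{1}{187}\right) - 16 = \left(-9010 + 170 \cdot \frac{8}{11}\right) - 16 = \left(-9010 + \frac{1360}{11}\right) - 16 = - \frac{97750}{11} - 16 = - \frac{97926}{11}$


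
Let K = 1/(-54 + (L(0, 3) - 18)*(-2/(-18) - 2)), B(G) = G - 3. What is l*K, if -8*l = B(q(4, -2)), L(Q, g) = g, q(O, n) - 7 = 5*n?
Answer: -9/308 ≈ -0.029221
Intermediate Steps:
q(O, n) = 7 + 5*n
B(G) = -3 + G
K = -3/77 (K = 1/(-54 + (3 - 18)*(-2/(-18) - 2)) = 1/(-54 - 15*(-2*(-1/18) - 2)) = 1/(-54 - 15*(1/9 - 2)) = 1/(-54 - 15*(-17/9)) = 1/(-54 + 85/3) = 1/(-77/3) = -3/77 ≈ -0.038961)
l = 3/4 (l = -(-3 + (7 + 5*(-2)))/8 = -(-3 + (7 - 10))/8 = -(-3 - 3)/8 = -1/8*(-6) = 3/4 ≈ 0.75000)
l*K = (3/4)*(-3/77) = -9/308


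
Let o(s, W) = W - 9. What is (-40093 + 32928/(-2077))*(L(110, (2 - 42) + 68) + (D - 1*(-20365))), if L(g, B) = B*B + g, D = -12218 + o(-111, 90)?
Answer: -759918143858/2077 ≈ -3.6587e+8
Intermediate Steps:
o(s, W) = -9 + W
D = -12137 (D = -12218 + (-9 + 90) = -12218 + 81 = -12137)
L(g, B) = g + B² (L(g, B) = B² + g = g + B²)
(-40093 + 32928/(-2077))*(L(110, (2 - 42) + 68) + (D - 1*(-20365))) = (-40093 + 32928/(-2077))*((110 + ((2 - 42) + 68)²) + (-12137 - 1*(-20365))) = (-40093 + 32928*(-1/2077))*((110 + (-40 + 68)²) + (-12137 + 20365)) = (-40093 - 32928/2077)*((110 + 28²) + 8228) = -83306089*((110 + 784) + 8228)/2077 = -83306089*(894 + 8228)/2077 = -83306089/2077*9122 = -759918143858/2077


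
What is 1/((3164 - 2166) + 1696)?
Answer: 1/2694 ≈ 0.00037120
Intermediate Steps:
1/((3164 - 2166) + 1696) = 1/(998 + 1696) = 1/2694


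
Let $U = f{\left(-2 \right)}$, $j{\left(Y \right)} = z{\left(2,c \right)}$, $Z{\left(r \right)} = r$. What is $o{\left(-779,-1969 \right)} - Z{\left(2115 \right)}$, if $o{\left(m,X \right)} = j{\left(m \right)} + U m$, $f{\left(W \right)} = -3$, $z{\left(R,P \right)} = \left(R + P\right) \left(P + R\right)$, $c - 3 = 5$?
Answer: $322$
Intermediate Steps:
$c = 8$ ($c = 3 + 5 = 8$)
$z{\left(R,P \right)} = \left(P + R\right)^{2}$ ($z{\left(R,P \right)} = \left(P + R\right) \left(P + R\right) = \left(P + R\right)^{2}$)
$j{\left(Y \right)} = 100$ ($j{\left(Y \right)} = \left(8 + 2\right)^{2} = 10^{2} = 100$)
$U = -3$
$o{\left(m,X \right)} = 100 - 3 m$
$o{\left(-779,-1969 \right)} - Z{\left(2115 \right)} = \left(100 - -2337\right) - 2115 = \left(100 + 2337\right) - 2115 = 2437 - 2115 = 322$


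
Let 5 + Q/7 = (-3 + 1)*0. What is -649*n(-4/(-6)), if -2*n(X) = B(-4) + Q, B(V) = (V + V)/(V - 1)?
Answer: -108383/10 ≈ -10838.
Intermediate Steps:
Q = -35 (Q = -35 + 7*((-3 + 1)*0) = -35 + 7*(-2*0) = -35 + 7*0 = -35 + 0 = -35)
B(V) = 2*V/(-1 + V) (B(V) = (2*V)/(-1 + V) = 2*V/(-1 + V))
n(X) = 167/10 (n(X) = -(2*(-4)/(-1 - 4) - 35)/2 = -(2*(-4)/(-5) - 35)/2 = -(2*(-4)*(-⅕) - 35)/2 = -(8/5 - 35)/2 = -½*(-167/5) = 167/10)
-649*n(-4/(-6)) = -649*167/10 = -108383/10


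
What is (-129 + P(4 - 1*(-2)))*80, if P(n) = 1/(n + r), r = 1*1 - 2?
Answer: -10304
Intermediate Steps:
r = -1 (r = 1 - 2 = -1)
P(n) = 1/(-1 + n) (P(n) = 1/(n - 1) = 1/(-1 + n))
(-129 + P(4 - 1*(-2)))*80 = (-129 + 1/(-1 + (4 - 1*(-2))))*80 = (-129 + 1/(-1 + (4 + 2)))*80 = (-129 + 1/(-1 + 6))*80 = (-129 + 1/5)*80 = -644/5*80 = -10304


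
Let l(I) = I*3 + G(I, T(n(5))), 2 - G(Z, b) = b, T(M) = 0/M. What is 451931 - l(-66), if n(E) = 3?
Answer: 452127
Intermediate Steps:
T(M) = 0
G(Z, b) = 2 - b
l(I) = 2 + 3*I (l(I) = I*3 + (2 - 1*0) = 3*I + (2 + 0) = 3*I + 2 = 2 + 3*I)
451931 - l(-66) = 451931 - (2 + 3*(-66)) = 451931 - (2 - 198) = 451931 - 1*(-196) = 451931 + 196 = 452127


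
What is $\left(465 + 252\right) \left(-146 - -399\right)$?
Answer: $181401$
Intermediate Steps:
$\left(465 + 252\right) \left(-146 - -399\right) = 717 \left(-146 + 399\right) = 717 \cdot 253 = 181401$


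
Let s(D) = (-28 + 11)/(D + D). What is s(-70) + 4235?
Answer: 592917/140 ≈ 4235.1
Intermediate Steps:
s(D) = -17/(2*D) (s(D) = -17*1/(2*D) = -17/(2*D))
s(-70) + 4235 = -17/2/(-70) + 4235 = -17/2*(-1/70) + 4235 = 17/140 + 4235 = 592917/140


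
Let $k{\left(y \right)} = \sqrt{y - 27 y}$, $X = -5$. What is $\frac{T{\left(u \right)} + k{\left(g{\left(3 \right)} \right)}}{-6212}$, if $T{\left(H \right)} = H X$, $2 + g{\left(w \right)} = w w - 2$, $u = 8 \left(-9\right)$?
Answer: $- \frac{90}{1553} - \frac{i \sqrt{130}}{6212} \approx -0.057952 - 0.0018354 i$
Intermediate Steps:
$u = -72$
$g{\left(w \right)} = -4 + w^{2}$ ($g{\left(w \right)} = -2 + \left(w w - 2\right) = -2 + \left(w^{2} - 2\right) = -2 + \left(-2 + w^{2}\right) = -4 + w^{2}$)
$T{\left(H \right)} = - 5 H$ ($T{\left(H \right)} = H \left(-5\right) = - 5 H$)
$k{\left(y \right)} = \sqrt{26} \sqrt{- y}$ ($k{\left(y \right)} = \sqrt{- 26 y} = \sqrt{26} \sqrt{- y}$)
$\frac{T{\left(u \right)} + k{\left(g{\left(3 \right)} \right)}}{-6212} = \frac{\left(-5\right) \left(-72\right) + \sqrt{26} \sqrt{- (-4 + 3^{2})}}{-6212} = \left(360 + \sqrt{26} \sqrt{- (-4 + 9)}\right) \left(- \frac{1}{6212}\right) = \left(360 + \sqrt{26} \sqrt{\left(-1\right) 5}\right) \left(- \frac{1}{6212}\right) = \left(360 + \sqrt{26} \sqrt{-5}\right) \left(- \frac{1}{6212}\right) = \left(360 + \sqrt{26} i \sqrt{5}\right) \left(- \frac{1}{6212}\right) = \left(360 + i \sqrt{130}\right) \left(- \frac{1}{6212}\right) = - \frac{90}{1553} - \frac{i \sqrt{130}}{6212}$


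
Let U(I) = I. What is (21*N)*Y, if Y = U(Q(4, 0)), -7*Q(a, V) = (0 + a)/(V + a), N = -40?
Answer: 120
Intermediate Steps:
Q(a, V) = -a/(7*(V + a)) (Q(a, V) = -(0 + a)/(7*(V + a)) = -a/(7*(V + a)))
Y = -1/7 (Y = -1*4/(7*0 + 7*4) = -1*4/(0 + 28) = -1*4/28 = -1*4*1/28 = -1/7 ≈ -0.14286)
(21*N)*Y = (21*(-40))*(-1/7) = -840*(-1/7) = 120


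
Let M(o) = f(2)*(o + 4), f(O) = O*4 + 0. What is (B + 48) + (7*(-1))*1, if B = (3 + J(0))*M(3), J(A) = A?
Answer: 209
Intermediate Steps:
f(O) = 4*O (f(O) = 4*O + 0 = 4*O)
M(o) = 32 + 8*o (M(o) = (4*2)*(o + 4) = 8*(4 + o) = 32 + 8*o)
B = 168 (B = (3 + 0)*(32 + 8*3) = 3*(32 + 24) = 3*56 = 168)
(B + 48) + (7*(-1))*1 = (168 + 48) + (7*(-1))*1 = 216 - 7*1 = 216 - 7 = 209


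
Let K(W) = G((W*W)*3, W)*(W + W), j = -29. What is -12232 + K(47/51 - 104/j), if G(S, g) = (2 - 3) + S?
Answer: -12608132667988/1078408413 ≈ -11691.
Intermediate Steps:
G(S, g) = -1 + S
K(W) = 2*W*(-1 + 3*W²) (K(W) = (-1 + (W*W)*3)*(W + W) = (-1 + W²*3)*(2*W) = (-1 + 3*W²)*(2*W) = 2*W*(-1 + 3*W²))
-12232 + K(47/51 - 104/j) = -12232 + (-2*(47/51 - 104/(-29)) + 6*(47/51 - 104/(-29))³) = -12232 + (-2*(47*(1/51) - 104*(-1/29)) + 6*(47*(1/51) - 104*(-1/29))³) = -12232 + (-2*(47/51 + 104/29) + 6*(47/51 + 104/29)³) = -12232 + (-2*6667/1479 + 6*(6667/1479)³) = -12232 + (-13334/1479 + 6*(296340742963/3235225239)) = -12232 + (-13334/1479 + 592681485926/1078408413) = -12232 + 582959039828/1078408413 = -12608132667988/1078408413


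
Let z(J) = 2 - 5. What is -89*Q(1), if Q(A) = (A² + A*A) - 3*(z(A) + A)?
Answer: -712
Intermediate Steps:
z(J) = -3
Q(A) = 9 - 3*A + 2*A² (Q(A) = (A² + A*A) - 3*(-3 + A) = (A² + A²) + (9 - 3*A) = 2*A² + (9 - 3*A) = 9 - 3*A + 2*A²)
-89*Q(1) = -89*(9 - 3*1 + 2*1²) = -89*(9 - 3 + 2*1) = -89*(9 - 3 + 2) = -89*8 = -712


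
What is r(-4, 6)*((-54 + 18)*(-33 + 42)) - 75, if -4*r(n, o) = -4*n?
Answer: 1221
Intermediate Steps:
r(n, o) = n (r(n, o) = -(-1)*n = n)
r(-4, 6)*((-54 + 18)*(-33 + 42)) - 75 = -4*(-54 + 18)*(-33 + 42) - 75 = -(-144)*9 - 75 = -4*(-324) - 75 = 1296 - 75 = 1221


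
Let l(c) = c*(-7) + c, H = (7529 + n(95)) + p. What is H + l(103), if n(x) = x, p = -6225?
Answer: 781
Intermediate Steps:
H = 1399 (H = (7529 + 95) - 6225 = 7624 - 6225 = 1399)
l(c) = -6*c (l(c) = -7*c + c = -6*c)
H + l(103) = 1399 - 6*103 = 1399 - 618 = 781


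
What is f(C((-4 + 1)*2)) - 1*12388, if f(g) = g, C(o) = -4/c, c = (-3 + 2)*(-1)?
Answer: -12392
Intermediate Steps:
c = 1 (c = -1*(-1) = 1)
C(o) = -4 (C(o) = -4/1 = -4*1 = -4)
f(C((-4 + 1)*2)) - 1*12388 = -4 - 1*12388 = -4 - 12388 = -12392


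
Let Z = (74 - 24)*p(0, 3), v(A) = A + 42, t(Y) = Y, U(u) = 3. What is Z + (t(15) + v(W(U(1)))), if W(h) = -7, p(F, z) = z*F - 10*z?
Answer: -1450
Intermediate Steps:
p(F, z) = -10*z + F*z (p(F, z) = F*z - 10*z = -10*z + F*z)
v(A) = 42 + A
Z = -1500 (Z = (74 - 24)*(3*(-10 + 0)) = 50*(3*(-10)) = 50*(-30) = -1500)
Z + (t(15) + v(W(U(1)))) = -1500 + (15 + (42 - 7)) = -1500 + (15 + 35) = -1500 + 50 = -1450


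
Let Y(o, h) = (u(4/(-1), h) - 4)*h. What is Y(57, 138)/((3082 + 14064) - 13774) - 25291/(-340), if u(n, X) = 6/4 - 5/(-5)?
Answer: 3550453/47770 ≈ 74.324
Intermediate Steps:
u(n, X) = 5/2 (u(n, X) = 6*(¼) - 5*(-⅕) = 3/2 + 1 = 5/2)
Y(o, h) = -3*h/2 (Y(o, h) = (5/2 - 4)*h = -3*h/2)
Y(57, 138)/((3082 + 14064) - 13774) - 25291/(-340) = (-3/2*138)/((3082 + 14064) - 13774) - 25291/(-340) = -207/(17146 - 13774) - 25291*(-1/340) = -207/3372 + 25291/340 = -207*1/3372 + 25291/340 = -69/1124 + 25291/340 = 3550453/47770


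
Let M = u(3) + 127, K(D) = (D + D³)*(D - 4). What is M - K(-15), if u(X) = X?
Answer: -64280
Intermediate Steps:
K(D) = (-4 + D)*(D + D³) (K(D) = (D + D³)*(-4 + D) = (-4 + D)*(D + D³))
M = 130 (M = 3 + 127 = 130)
M - K(-15) = 130 - (-15)*(-4 - 15 + (-15)³ - 4*(-15)²) = 130 - (-15)*(-4 - 15 - 3375 - 4*225) = 130 - (-15)*(-4 - 15 - 3375 - 900) = 130 - (-15)*(-4294) = 130 - 1*64410 = 130 - 64410 = -64280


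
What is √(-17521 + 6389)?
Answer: 22*I*√23 ≈ 105.51*I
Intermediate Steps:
√(-17521 + 6389) = √(-11132) = 22*I*√23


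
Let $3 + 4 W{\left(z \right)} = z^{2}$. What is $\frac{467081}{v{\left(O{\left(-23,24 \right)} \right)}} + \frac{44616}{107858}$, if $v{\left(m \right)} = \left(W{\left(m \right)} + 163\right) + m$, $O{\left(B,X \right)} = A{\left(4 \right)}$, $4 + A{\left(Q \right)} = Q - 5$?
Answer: $\frac{50385717214}{17634783} \approx 2857.2$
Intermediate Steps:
$A{\left(Q \right)} = -9 + Q$ ($A{\left(Q \right)} = -4 + \left(Q - 5\right) = -4 + \left(-5 + Q\right) = -9 + Q$)
$O{\left(B,X \right)} = -5$ ($O{\left(B,X \right)} = -9 + 4 = -5$)
$W{\left(z \right)} = - \frac{3}{4} + \frac{z^{2}}{4}$
$v{\left(m \right)} = \frac{649}{4} + m + \frac{m^{2}}{4}$ ($v{\left(m \right)} = \left(\left(- \frac{3}{4} + \frac{m^{2}}{4}\right) + 163\right) + m = \left(\frac{649}{4} + \frac{m^{2}}{4}\right) + m = \frac{649}{4} + m + \frac{m^{2}}{4}$)
$\frac{467081}{v{\left(O{\left(-23,24 \right)} \right)}} + \frac{44616}{107858} = \frac{467081}{\frac{649}{4} - 5 + \frac{\left(-5\right)^{2}}{4}} + \frac{44616}{107858} = \frac{467081}{\frac{649}{4} - 5 + \frac{1}{4} \cdot 25} + 44616 \cdot \frac{1}{107858} = \frac{467081}{\frac{649}{4} - 5 + \frac{25}{4}} + \frac{22308}{53929} = \frac{467081}{\frac{327}{2}} + \frac{22308}{53929} = 467081 \cdot \frac{2}{327} + \frac{22308}{53929} = \frac{934162}{327} + \frac{22308}{53929} = \frac{50385717214}{17634783}$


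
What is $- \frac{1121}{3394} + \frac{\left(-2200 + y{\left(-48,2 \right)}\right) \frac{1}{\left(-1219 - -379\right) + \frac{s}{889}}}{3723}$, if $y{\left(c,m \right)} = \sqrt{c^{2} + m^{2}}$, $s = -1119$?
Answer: $- \frac{283147482487}{859099621518} - \frac{1778 \sqrt{577}}{2784353517} \approx -0.3296$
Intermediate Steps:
$- \frac{1121}{3394} + \frac{\left(-2200 + y{\left(-48,2 \right)}\right) \frac{1}{\left(-1219 - -379\right) + \frac{s}{889}}}{3723} = - \frac{1121}{3394} + \frac{\left(-2200 + \sqrt{\left(-48\right)^{2} + 2^{2}}\right) \frac{1}{\left(-1219 - -379\right) - \frac{1119}{889}}}{3723} = \left(-1121\right) \frac{1}{3394} + \frac{-2200 + \sqrt{2304 + 4}}{\left(-1219 + 379\right) - \frac{1119}{889}} \cdot \frac{1}{3723} = - \frac{1121}{3394} + \frac{-2200 + \sqrt{2308}}{-840 - \frac{1119}{889}} \cdot \frac{1}{3723} = - \frac{1121}{3394} + \frac{-2200 + 2 \sqrt{577}}{- \frac{747879}{889}} \cdot \frac{1}{3723} = - \frac{1121}{3394} + \left(-2200 + 2 \sqrt{577}\right) \left(- \frac{889}{747879}\right) \frac{1}{3723} = - \frac{1121}{3394} + \left(\frac{177800}{67989} - \frac{1778 \sqrt{577}}{747879}\right) \frac{1}{3723} = - \frac{1121}{3394} + \left(\frac{177800}{253123047} - \frac{1778 \sqrt{577}}{2784353517}\right) = - \frac{283147482487}{859099621518} - \frac{1778 \sqrt{577}}{2784353517}$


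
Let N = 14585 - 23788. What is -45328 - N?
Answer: -36125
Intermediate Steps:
N = -9203
-45328 - N = -45328 - 1*(-9203) = -45328 + 9203 = -36125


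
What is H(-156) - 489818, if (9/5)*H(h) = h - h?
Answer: -489818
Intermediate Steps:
H(h) = 0 (H(h) = 5*(h - h)/9 = (5/9)*0 = 0)
H(-156) - 489818 = 0 - 489818 = -489818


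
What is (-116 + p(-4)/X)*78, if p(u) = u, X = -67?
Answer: -605904/67 ≈ -9043.3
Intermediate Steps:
(-116 + p(-4)/X)*78 = (-116 - 4/(-67))*78 = (-116 - 4*(-1/67))*78 = (-116 + 4/67)*78 = -7768/67*78 = -605904/67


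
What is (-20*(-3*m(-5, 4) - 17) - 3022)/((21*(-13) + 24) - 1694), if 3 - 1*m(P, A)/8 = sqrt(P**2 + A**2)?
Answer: 1242/1943 + 480*sqrt(41)/1943 ≈ 2.2211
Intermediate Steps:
m(P, A) = 24 - 8*sqrt(A**2 + P**2) (m(P, A) = 24 - 8*sqrt(P**2 + A**2) = 24 - 8*sqrt(A**2 + P**2))
(-20*(-3*m(-5, 4) - 17) - 3022)/((21*(-13) + 24) - 1694) = (-20*(-3*(24 - 8*sqrt(4**2 + (-5)**2)) - 17) - 3022)/((21*(-13) + 24) - 1694) = (-20*(-3*(24 - 8*sqrt(16 + 25)) - 17) - 3022)/((-273 + 24) - 1694) = (-20*(-3*(24 - 8*sqrt(41)) - 17) - 3022)/(-249 - 1694) = (-20*((-72 + 24*sqrt(41)) - 17) - 3022)/(-1943) = (-20*(-89 + 24*sqrt(41)) - 3022)*(-1/1943) = ((1780 - 480*sqrt(41)) - 3022)*(-1/1943) = (-1242 - 480*sqrt(41))*(-1/1943) = 1242/1943 + 480*sqrt(41)/1943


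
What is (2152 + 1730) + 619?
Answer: 4501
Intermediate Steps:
(2152 + 1730) + 619 = 3882 + 619 = 4501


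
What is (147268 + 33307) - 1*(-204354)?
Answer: 384929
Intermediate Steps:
(147268 + 33307) - 1*(-204354) = 180575 + 204354 = 384929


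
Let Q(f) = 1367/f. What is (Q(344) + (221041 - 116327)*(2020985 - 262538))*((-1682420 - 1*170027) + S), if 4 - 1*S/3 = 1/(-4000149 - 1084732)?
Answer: -74580666477285838984992976/218649883 ≈ -3.4110e+17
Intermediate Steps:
S = 61018575/5084881 (S = 12 - 3/(-4000149 - 1084732) = 12 - 3/(-5084881) = 12 - 3*(-1/5084881) = 12 + 3/5084881 = 61018575/5084881 ≈ 12.000)
(Q(344) + (221041 - 116327)*(2020985 - 262538))*((-1682420 - 1*170027) + S) = (1367/344 + (221041 - 116327)*(2020985 - 262538))*((-1682420 - 1*170027) + 61018575/5084881) = (1367*(1/344) + 104714*1758447)*((-1682420 - 170027) + 61018575/5084881) = (1367/344 + 184134019158)*(-1852447 + 61018575/5084881) = (63342102591719/344)*(-9419411535232/5084881) = -74580666477285838984992976/218649883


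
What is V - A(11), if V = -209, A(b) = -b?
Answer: -198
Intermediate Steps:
V - A(11) = -209 - (-1)*11 = -209 - 1*(-11) = -209 + 11 = -198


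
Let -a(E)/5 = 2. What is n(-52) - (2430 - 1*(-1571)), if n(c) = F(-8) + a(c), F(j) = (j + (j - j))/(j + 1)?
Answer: -28069/7 ≈ -4009.9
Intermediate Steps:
F(j) = j/(1 + j) (F(j) = (j + 0)/(1 + j) = j/(1 + j))
a(E) = -10 (a(E) = -5*2 = -10)
n(c) = -62/7 (n(c) = -8/(1 - 8) - 10 = -8/(-7) - 10 = -8*(-⅐) - 10 = 8/7 - 10 = -62/7)
n(-52) - (2430 - 1*(-1571)) = -62/7 - (2430 - 1*(-1571)) = -62/7 - (2430 + 1571) = -62/7 - 1*4001 = -62/7 - 4001 = -28069/7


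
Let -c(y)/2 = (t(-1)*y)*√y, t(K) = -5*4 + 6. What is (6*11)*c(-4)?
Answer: -14784*I ≈ -14784.0*I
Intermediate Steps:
t(K) = -14 (t(K) = -20 + 6 = -14)
c(y) = 28*y^(3/2) (c(y) = -2*(-14*y)*√y = -(-28)*y^(3/2) = 28*y^(3/2))
(6*11)*c(-4) = (6*11)*(28*(-4)^(3/2)) = 66*(28*(-8*I)) = 66*(-224*I) = -14784*I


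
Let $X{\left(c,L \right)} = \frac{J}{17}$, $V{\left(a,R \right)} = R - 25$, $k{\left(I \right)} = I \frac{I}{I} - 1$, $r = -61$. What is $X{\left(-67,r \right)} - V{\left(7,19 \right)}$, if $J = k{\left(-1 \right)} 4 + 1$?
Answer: $\frac{95}{17} \approx 5.5882$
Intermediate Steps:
$k{\left(I \right)} = -1 + I$ ($k{\left(I \right)} = I 1 - 1 = I - 1 = -1 + I$)
$V{\left(a,R \right)} = -25 + R$
$J = -7$ ($J = \left(-1 - 1\right) 4 + 1 = \left(-2\right) 4 + 1 = -8 + 1 = -7$)
$X{\left(c,L \right)} = - \frac{7}{17}$
$X{\left(-67,r \right)} - V{\left(7,19 \right)} = - \frac{7}{17} - \left(-25 + 19\right) = - \frac{7}{17} - -6 = - \frac{7}{17} + 6 = \frac{95}{17}$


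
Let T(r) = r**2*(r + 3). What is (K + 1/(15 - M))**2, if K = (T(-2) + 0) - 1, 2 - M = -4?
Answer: 784/81 ≈ 9.6790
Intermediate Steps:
M = 6 (M = 2 - 1*(-4) = 2 + 4 = 6)
T(r) = r**2*(3 + r)
K = 3 (K = ((-2)**2*(3 - 2) + 0) - 1 = (4*1 + 0) - 1 = (4 + 0) - 1 = 4 - 1 = 3)
(K + 1/(15 - M))**2 = (3 + 1/(15 - 1*6))**2 = (3 + 1/(15 - 6))**2 = (3 + 1/9)**2 = (28/9)**2 = 784/81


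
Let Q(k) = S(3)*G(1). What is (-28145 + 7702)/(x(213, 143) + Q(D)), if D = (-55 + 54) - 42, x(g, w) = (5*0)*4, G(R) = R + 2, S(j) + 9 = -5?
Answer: 20443/42 ≈ 486.74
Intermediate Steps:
S(j) = -14 (S(j) = -9 - 5 = -14)
G(R) = 2 + R
x(g, w) = 0 (x(g, w) = 0*4 = 0)
D = -43 (D = -1 - 42 = -43)
Q(k) = -42 (Q(k) = -14*(2 + 1) = -14*3 = -42)
(-28145 + 7702)/(x(213, 143) + Q(D)) = (-28145 + 7702)/(0 - 42) = -20443/(-42) = -20443*(-1/42) = 20443/42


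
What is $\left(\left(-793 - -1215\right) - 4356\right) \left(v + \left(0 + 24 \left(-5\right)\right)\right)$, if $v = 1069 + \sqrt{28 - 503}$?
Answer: $-3733366 - 19670 i \sqrt{19} \approx -3.7334 \cdot 10^{6} - 85740.0 i$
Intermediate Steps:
$v = 1069 + 5 i \sqrt{19}$ ($v = 1069 + \sqrt{-475} = 1069 + 5 i \sqrt{19} \approx 1069.0 + 21.794 i$)
$\left(\left(-793 - -1215\right) - 4356\right) \left(v + \left(0 + 24 \left(-5\right)\right)\right) = \left(\left(-793 - -1215\right) - 4356\right) \left(\left(1069 + 5 i \sqrt{19}\right) + \left(0 + 24 \left(-5\right)\right)\right) = \left(\left(-793 + 1215\right) - 4356\right) \left(\left(1069 + 5 i \sqrt{19}\right) + \left(0 - 120\right)\right) = \left(422 - 4356\right) \left(\left(1069 + 5 i \sqrt{19}\right) - 120\right) = - 3934 \left(949 + 5 i \sqrt{19}\right) = -3733366 - 19670 i \sqrt{19}$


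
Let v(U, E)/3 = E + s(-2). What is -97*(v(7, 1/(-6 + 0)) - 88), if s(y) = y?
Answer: 18333/2 ≈ 9166.5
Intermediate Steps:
v(U, E) = -6 + 3*E (v(U, E) = 3*(E - 2) = 3*(-2 + E) = -6 + 3*E)
-97*(v(7, 1/(-6 + 0)) - 88) = -97*((-6 + 3/(-6 + 0)) - 88) = -97*((-6 + 3/(-6)) - 88) = -97*((-6 + 3*(-⅙)) - 88) = -97*((-6 - ½) - 88) = -97*(-13/2 - 88) = -97*(-189/2) = 18333/2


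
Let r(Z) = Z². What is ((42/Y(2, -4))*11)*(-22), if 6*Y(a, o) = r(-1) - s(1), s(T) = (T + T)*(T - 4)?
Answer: -8712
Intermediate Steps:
s(T) = 2*T*(-4 + T) (s(T) = (2*T)*(-4 + T) = 2*T*(-4 + T))
Y(a, o) = 7/6 (Y(a, o) = ((-1)² - 2*(-4 + 1))/6 = (1 - 2*(-3))/6 = (1 - 1*(-6))/6 = (1 + 6)/6 = (⅙)*7 = 7/6)
((42/Y(2, -4))*11)*(-22) = ((42/(7/6))*11)*(-22) = ((42*(6/7))*11)*(-22) = (36*11)*(-22) = 396*(-22) = -8712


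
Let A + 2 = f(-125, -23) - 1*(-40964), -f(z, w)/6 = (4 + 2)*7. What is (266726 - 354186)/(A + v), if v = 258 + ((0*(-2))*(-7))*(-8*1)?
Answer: -21865/10242 ≈ -2.1348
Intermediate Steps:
f(z, w) = -252 (f(z, w) = -6*(4 + 2)*7 = -36*7 = -6*42 = -252)
A = 40710 (A = -2 + (-252 - 1*(-40964)) = -2 + (-252 + 40964) = -2 + 40712 = 40710)
v = 258 (v = 258 + (0*(-7))*(-8) = 258 + 0*(-8) = 258 + 0 = 258)
(266726 - 354186)/(A + v) = (266726 - 354186)/(40710 + 258) = -87460/40968 = -87460*1/40968 = -21865/10242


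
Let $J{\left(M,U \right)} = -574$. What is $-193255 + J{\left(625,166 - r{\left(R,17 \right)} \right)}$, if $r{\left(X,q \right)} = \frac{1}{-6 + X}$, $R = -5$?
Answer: $-193829$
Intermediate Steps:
$-193255 + J{\left(625,166 - r{\left(R,17 \right)} \right)} = -193255 - 574 = -193829$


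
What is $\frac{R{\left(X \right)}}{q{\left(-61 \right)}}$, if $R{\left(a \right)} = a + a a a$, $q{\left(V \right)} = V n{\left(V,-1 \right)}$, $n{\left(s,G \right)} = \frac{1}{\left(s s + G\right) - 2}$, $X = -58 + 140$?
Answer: $- \frac{2050291100}{61} \approx -3.3611 \cdot 10^{7}$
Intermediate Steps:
$X = 82$
$n{\left(s,G \right)} = \frac{1}{-2 + G + s^{2}}$ ($n{\left(s,G \right)} = \frac{1}{\left(s^{2} + G\right) - 2} = \frac{1}{\left(G + s^{2}\right) - 2} = \frac{1}{-2 + G + s^{2}}$)
$q{\left(V \right)} = \frac{V}{-3 + V^{2}}$ ($q{\left(V \right)} = \frac{V}{-2 - 1 + V^{2}} = \frac{V}{-3 + V^{2}}$)
$R{\left(a \right)} = a + a^{3}$ ($R{\left(a \right)} = a + a^{2} a = a + a^{3}$)
$\frac{R{\left(X \right)}}{q{\left(-61 \right)}} = \frac{82 + 82^{3}}{\left(-61\right) \frac{1}{-3 + \left(-61\right)^{2}}} = \frac{82 + 551368}{\left(-61\right) \frac{1}{-3 + 3721}} = \frac{551450}{\left(-61\right) \frac{1}{3718}} = \frac{551450}{- \frac{61}{3718}} = 551450 \left(- \frac{3718}{61}\right) = - \frac{2050291100}{61}$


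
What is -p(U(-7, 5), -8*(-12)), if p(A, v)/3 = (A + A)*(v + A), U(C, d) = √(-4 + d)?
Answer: -582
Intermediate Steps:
p(A, v) = 6*A*(A + v) (p(A, v) = 3*((A + A)*(v + A)) = 3*((2*A)*(A + v)) = 3*(2*A*(A + v)) = 6*A*(A + v))
-p(U(-7, 5), -8*(-12)) = -6*√(-4 + 5)*(√(-4 + 5) - 8*(-12)) = -6*√1*(√1 + 96) = -6*(1 + 96) = -6*97 = -1*582 = -582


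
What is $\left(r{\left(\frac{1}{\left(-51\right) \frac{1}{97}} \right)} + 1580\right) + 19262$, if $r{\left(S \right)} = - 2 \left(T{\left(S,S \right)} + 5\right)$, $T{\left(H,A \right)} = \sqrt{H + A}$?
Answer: $20832 - \frac{2 i \sqrt{9894}}{51} \approx 20832.0 - 3.9007 i$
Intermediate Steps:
$T{\left(H,A \right)} = \sqrt{A + H}$
$r{\left(S \right)} = -10 - 2 \sqrt{2} \sqrt{S}$ ($r{\left(S \right)} = - 2 \left(\sqrt{S + S} + 5\right) = - 2 \left(\sqrt{2 S} + 5\right) = - 2 \left(\sqrt{2} \sqrt{S} + 5\right) = - 2 \left(5 + \sqrt{2} \sqrt{S}\right) = -10 - 2 \sqrt{2} \sqrt{S}$)
$\left(r{\left(\frac{1}{\left(-51\right) \frac{1}{97}} \right)} + 1580\right) + 19262 = \left(\left(-10 - 2 \sqrt{2} \sqrt{\frac{1}{\left(-51\right) \frac{1}{97}}}\right) + 1580\right) + 19262 = \left(\left(-10 - 2 \sqrt{2} \sqrt{\frac{1}{- \frac{51}{97}}}\right) + 1580\right) + 19262 = \left(\left(-10 - 2 \sqrt{2} \sqrt{- \frac{97}{51}}\right) + 1580\right) + 19262 = \left(\left(-10 - 2 \sqrt{2} \frac{i \sqrt{4947}}{51}\right) + 1580\right) + 19262 = \left(\left(-10 - \frac{2 i \sqrt{9894}}{51}\right) + 1580\right) + 19262 = \left(1570 - \frac{2 i \sqrt{9894}}{51}\right) + 19262 = 20832 - \frac{2 i \sqrt{9894}}{51}$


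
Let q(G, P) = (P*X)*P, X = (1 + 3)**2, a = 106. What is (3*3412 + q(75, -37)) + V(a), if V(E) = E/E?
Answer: 32141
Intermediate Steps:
V(E) = 1
X = 16 (X = 4**2 = 16)
q(G, P) = 16*P**2 (q(G, P) = (P*16)*P = (16*P)*P = 16*P**2)
(3*3412 + q(75, -37)) + V(a) = (3*3412 + 16*(-37)**2) + 1 = (10236 + 16*1369) + 1 = (10236 + 21904) + 1 = 32140 + 1 = 32141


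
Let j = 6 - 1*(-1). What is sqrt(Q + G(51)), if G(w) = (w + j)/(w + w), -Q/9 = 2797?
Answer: I*sqrt(65473494)/51 ≈ 158.66*I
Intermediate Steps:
Q = -25173 (Q = -9*2797 = -25173)
j = 7 (j = 6 + 1 = 7)
G(w) = (7 + w)/(2*w) (G(w) = (w + 7)/(w + w) = (7 + w)/((2*w)) = (7 + w)*(1/(2*w)) = (7 + w)/(2*w))
sqrt(Q + G(51)) = sqrt(-25173 + (1/2)*(7 + 51)/51) = sqrt(-25173 + (1/2)*(1/51)*58) = sqrt(-25173 + 29/51) = sqrt(-1283794/51) = I*sqrt(65473494)/51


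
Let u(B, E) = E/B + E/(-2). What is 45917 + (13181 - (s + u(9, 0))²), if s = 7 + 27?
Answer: 57942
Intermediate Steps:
s = 34
u(B, E) = -E/2 + E/B (u(B, E) = E/B + E*(-½) = E/B - E/2 = -E/2 + E/B)
45917 + (13181 - (s + u(9, 0))²) = 45917 + (13181 - (34 + (-½*0 + 0/9))²) = 45917 + (13181 - (34 + (0 + 0*(⅑)))²) = 45917 + (13181 - (34 + (0 + 0))²) = 45917 + (13181 - (34 + 0)²) = 45917 + (13181 - 1*34²) = 45917 + (13181 - 1*1156) = 45917 + (13181 - 1156) = 45917 + 12025 = 57942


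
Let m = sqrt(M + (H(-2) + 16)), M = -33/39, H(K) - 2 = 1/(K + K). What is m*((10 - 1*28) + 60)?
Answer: 21*sqrt(11427)/13 ≈ 172.68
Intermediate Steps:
H(K) = 2 + 1/(2*K) (H(K) = 2 + 1/(K + K) = 2 + 1/(2*K))
M = -11/13 (M = -33*1/39 = -11/13 ≈ -0.84615)
m = sqrt(11427)/26 (m = sqrt(-11/13 + ((2 + (1/2)/(-2)) + 16)) = sqrt(-11/13 + ((2 + (1/2)*(-1/2)) + 16)) = sqrt(-11/13 + ((2 - 1/4) + 16)) = sqrt(-11/13 + (7/4 + 16)) = sqrt(-11/13 + 71/4) = sqrt(879/52) = sqrt(11427)/26 ≈ 4.1114)
m*((10 - 1*28) + 60) = (sqrt(11427)/26)*((10 - 1*28) + 60) = (sqrt(11427)/26)*((10 - 28) + 60) = (sqrt(11427)/26)*(-18 + 60) = (sqrt(11427)/26)*42 = 21*sqrt(11427)/13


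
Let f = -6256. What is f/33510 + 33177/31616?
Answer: 456985787/529726080 ≈ 0.86268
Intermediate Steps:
f/33510 + 33177/31616 = -6256/33510 + 33177/31616 = -6256*1/33510 + 33177*(1/31616) = -3128/16755 + 33177/31616 = 456985787/529726080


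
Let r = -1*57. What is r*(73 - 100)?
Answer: 1539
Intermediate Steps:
r = -57
r*(73 - 100) = -57*(73 - 100) = -57*(-27) = 1539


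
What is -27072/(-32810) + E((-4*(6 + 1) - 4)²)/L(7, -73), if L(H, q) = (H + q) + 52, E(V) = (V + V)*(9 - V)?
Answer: 2435827936/16405 ≈ 1.4848e+5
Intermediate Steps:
E(V) = 2*V*(9 - V) (E(V) = (2*V)*(9 - V) = 2*V*(9 - V))
L(H, q) = 52 + H + q
-27072/(-32810) + E((-4*(6 + 1) - 4)²)/L(7, -73) = -27072/(-32810) + (2*(-4*(6 + 1) - 4)²*(9 - (-4*(6 + 1) - 4)²))/(52 + 7 - 73) = -27072*(-1/32810) + (2*(-4*7 - 4)²*(9 - (-4*7 - 4)²))/(-14) = 13536/16405 + (2*(-28 - 4)²*(9 - (-28 - 4)²))*(-1/14) = 13536/16405 + (2*(-32)²*(9 - 1*(-32)²))*(-1/14) = 13536/16405 + (2*1024*(9 - 1*1024))*(-1/14) = 13536/16405 + (2*1024*(9 - 1024))*(-1/14) = 13536/16405 + (2*1024*(-1015))*(-1/14) = 13536/16405 - 2078720*(-1/14) = 13536/16405 + 148480 = 2435827936/16405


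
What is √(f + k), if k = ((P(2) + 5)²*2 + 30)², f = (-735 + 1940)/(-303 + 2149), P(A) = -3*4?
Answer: √55834243374/1846 ≈ 128.00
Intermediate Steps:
P(A) = -12
f = 1205/1846 ≈ 0.65276
k = 16384 (k = ((-12 + 5)²*2 + 30)² = ((-7)²*2 + 30)² = (49*2 + 30)² = (98 + 30)² = 128² = 16384)
√(f + k) = √(1205/1846 + 16384) = √(30246069/1846) = √55834243374/1846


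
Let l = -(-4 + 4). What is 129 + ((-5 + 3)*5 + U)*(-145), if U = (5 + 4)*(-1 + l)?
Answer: 2884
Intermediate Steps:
l = 0 (l = -1*0 = 0)
U = -9 (U = (5 + 4)*(-1 + 0) = 9*(-1) = -9)
129 + ((-5 + 3)*5 + U)*(-145) = 129 + ((-5 + 3)*5 - 9)*(-145) = 129 + (-2*5 - 9)*(-145) = 129 + (-10 - 9)*(-145) = 129 - 19*(-145) = 129 + 2755 = 2884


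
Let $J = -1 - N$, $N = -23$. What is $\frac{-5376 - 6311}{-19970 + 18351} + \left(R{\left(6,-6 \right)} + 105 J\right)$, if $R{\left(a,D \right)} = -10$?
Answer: $\frac{3735387}{1619} \approx 2307.2$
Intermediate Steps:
$J = 22$ ($J = -1 - -23 = -1 + 23 = 22$)
$\frac{-5376 - 6311}{-19970 + 18351} + \left(R{\left(6,-6 \right)} + 105 J\right) = \frac{-5376 - 6311}{-19970 + 18351} + \left(-10 + 105 \cdot 22\right) = - \frac{11687}{-1619} + \left(-10 + 2310\right) = \left(-11687\right) \left(- \frac{1}{1619}\right) + 2300 = \frac{11687}{1619} + 2300 = \frac{3735387}{1619}$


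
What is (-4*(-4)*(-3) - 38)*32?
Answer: -2752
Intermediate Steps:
(-4*(-4)*(-3) - 38)*32 = (16*(-3) - 38)*32 = (-48 - 38)*32 = -86*32 = -2752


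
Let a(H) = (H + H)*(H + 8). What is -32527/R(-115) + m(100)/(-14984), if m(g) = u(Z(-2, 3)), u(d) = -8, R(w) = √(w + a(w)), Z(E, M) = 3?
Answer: 1/1873 - 32527*√24495/24495 ≈ -207.83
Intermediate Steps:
a(H) = 2*H*(8 + H) (a(H) = (2*H)*(8 + H) = 2*H*(8 + H))
R(w) = √(w + 2*w*(8 + w))
m(g) = -8
-32527/R(-115) + m(100)/(-14984) = -32527*√24495/24495 - 8/(-14984) = -32527*√24495/24495 - 8*(-1/14984) = -32527*√24495/24495 + 1/1873 = 1/1873 - 32527*√24495/24495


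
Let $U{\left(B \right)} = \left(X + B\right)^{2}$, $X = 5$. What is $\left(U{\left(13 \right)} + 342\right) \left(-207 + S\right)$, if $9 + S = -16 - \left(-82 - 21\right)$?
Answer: $-85914$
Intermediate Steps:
$S = 78$ ($S = -9 - -87 = -9 + \left(-16 + 103\right) = -9 + 87 = 78$)
$U{\left(B \right)} = \left(5 + B\right)^{2}$
$\left(U{\left(13 \right)} + 342\right) \left(-207 + S\right) = \left(\left(5 + 13\right)^{2} + 342\right) \left(-207 + 78\right) = \left(18^{2} + 342\right) \left(-129\right) = \left(324 + 342\right) \left(-129\right) = 666 \left(-129\right) = -85914$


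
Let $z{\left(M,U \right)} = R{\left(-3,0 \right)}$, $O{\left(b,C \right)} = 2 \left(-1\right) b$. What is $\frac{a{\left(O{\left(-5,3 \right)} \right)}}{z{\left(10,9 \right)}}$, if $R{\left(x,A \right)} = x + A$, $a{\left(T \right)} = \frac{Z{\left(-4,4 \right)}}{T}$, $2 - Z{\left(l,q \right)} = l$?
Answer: $- \frac{1}{5} \approx -0.2$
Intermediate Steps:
$Z{\left(l,q \right)} = 2 - l$
$O{\left(b,C \right)} = - 2 b$
$a{\left(T \right)} = \frac{6}{T}$ ($a{\left(T \right)} = \frac{2 - -4}{T} = \frac{2 + 4}{T} = \frac{6}{T}$)
$R{\left(x,A \right)} = A + x$
$z{\left(M,U \right)} = -3$ ($z{\left(M,U \right)} = 0 - 3 = -3$)
$\frac{a{\left(O{\left(-5,3 \right)} \right)}}{z{\left(10,9 \right)}} = \frac{6 \frac{1}{\left(-2\right) \left(-5\right)}}{-3} = - \frac{6 \cdot \frac{1}{10}}{3} = \left(- \frac{1}{3}\right) \frac{3}{5} = - \frac{1}{5}$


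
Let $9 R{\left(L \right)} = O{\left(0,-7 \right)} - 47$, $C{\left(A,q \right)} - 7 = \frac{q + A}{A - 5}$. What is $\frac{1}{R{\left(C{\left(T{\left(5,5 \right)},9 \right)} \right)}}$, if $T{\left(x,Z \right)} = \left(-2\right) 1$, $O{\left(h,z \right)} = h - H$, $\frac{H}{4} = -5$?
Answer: $- \frac{1}{3} \approx -0.33333$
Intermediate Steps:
$H = -20$ ($H = 4 \left(-5\right) = -20$)
$O{\left(h,z \right)} = 20 + h$ ($O{\left(h,z \right)} = h - -20 = h + 20 = 20 + h$)
$T{\left(x,Z \right)} = -2$
$C{\left(A,q \right)} = 7 + \frac{A + q}{-5 + A}$ ($C{\left(A,q \right)} = 7 + \frac{q + A}{A - 5} = 7 + \frac{A + q}{-5 + A}$)
$R{\left(L \right)} = -3$ ($R{\left(L \right)} = \frac{\left(20 + 0\right) - 47}{9} = \frac{20 - 47}{9} = \frac{1}{9} \left(-27\right) = -3$)
$\frac{1}{R{\left(C{\left(T{\left(5,5 \right)},9 \right)} \right)}} = \frac{1}{-3} = - \frac{1}{3}$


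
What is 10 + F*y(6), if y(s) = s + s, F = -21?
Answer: -242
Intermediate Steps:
y(s) = 2*s
10 + F*y(6) = 10 - 42*6 = 10 - 21*12 = 10 - 252 = -242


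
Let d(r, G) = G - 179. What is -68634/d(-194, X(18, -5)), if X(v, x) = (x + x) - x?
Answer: 34317/92 ≈ 373.01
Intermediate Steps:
X(v, x) = x (X(v, x) = 2*x - x = x)
d(r, G) = -179 + G
-68634/d(-194, X(18, -5)) = -68634/(-179 - 5) = -68634/(-184) = -68634*(-1/184) = 34317/92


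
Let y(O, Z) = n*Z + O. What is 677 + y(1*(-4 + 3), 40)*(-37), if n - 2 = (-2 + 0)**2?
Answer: -8166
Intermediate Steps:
n = 6 (n = 2 + (-2 + 0)**2 = 2 + (-2)**2 = 2 + 4 = 6)
y(O, Z) = O + 6*Z (y(O, Z) = 6*Z + O = O + 6*Z)
677 + y(1*(-4 + 3), 40)*(-37) = 677 + (1*(-4 + 3) + 6*40)*(-37) = 677 + (1*(-1) + 240)*(-37) = 677 + (-1 + 240)*(-37) = 677 + 239*(-37) = 677 - 8843 = -8166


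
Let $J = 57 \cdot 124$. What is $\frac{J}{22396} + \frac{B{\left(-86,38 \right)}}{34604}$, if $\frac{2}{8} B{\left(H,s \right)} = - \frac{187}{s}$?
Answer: $\frac{579833033}{1840604062} \approx 0.31502$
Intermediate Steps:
$J = 7068$
$B{\left(H,s \right)} = - \frac{748}{s}$ ($B{\left(H,s \right)} = 4 \left(- \frac{187}{s}\right) = - \frac{748}{s}$)
$\frac{J}{22396} + \frac{B{\left(-86,38 \right)}}{34604} = \frac{7068}{22396} + \frac{\left(-748\right) \frac{1}{38}}{34604} = 7068 \cdot \frac{1}{22396} + \left(-748\right) \frac{1}{38} \cdot \frac{1}{34604} = \frac{1767}{5599} - \frac{187}{328738} = \frac{579833033}{1840604062}$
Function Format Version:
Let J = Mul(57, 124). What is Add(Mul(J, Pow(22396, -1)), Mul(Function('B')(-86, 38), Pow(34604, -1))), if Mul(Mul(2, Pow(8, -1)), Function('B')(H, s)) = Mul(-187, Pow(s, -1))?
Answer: Rational(579833033, 1840604062) ≈ 0.31502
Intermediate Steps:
J = 7068
Function('B')(H, s) = Mul(-748, Pow(s, -1)) (Function('B')(H, s) = Mul(4, Mul(-187, Pow(s, -1))) = Mul(-748, Pow(s, -1)))
Add(Mul(J, Pow(22396, -1)), Mul(Function('B')(-86, 38), Pow(34604, -1))) = Add(Mul(7068, Pow(22396, -1)), Mul(Mul(-748, Pow(38, -1)), Pow(34604, -1))) = Add(Mul(7068, Rational(1, 22396)), Mul(Mul(-748, Rational(1, 38)), Rational(1, 34604))) = Add(Rational(1767, 5599), Mul(Rational(-374, 19), Rational(1, 34604))) = Add(Rational(1767, 5599), Rational(-187, 328738)) = Rational(579833033, 1840604062)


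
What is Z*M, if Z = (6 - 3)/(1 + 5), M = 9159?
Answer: 9159/2 ≈ 4579.5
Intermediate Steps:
Z = ½ (Z = 3/6 = 3*(⅙) = ½ ≈ 0.50000)
Z*M = (½)*9159 = 9159/2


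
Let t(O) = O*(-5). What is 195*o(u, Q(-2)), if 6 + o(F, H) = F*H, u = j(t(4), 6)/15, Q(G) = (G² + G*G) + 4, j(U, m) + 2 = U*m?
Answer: -20202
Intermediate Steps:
t(O) = -5*O
j(U, m) = -2 + U*m
Q(G) = 4 + 2*G² (Q(G) = (G² + G²) + 4 = 2*G² + 4 = 4 + 2*G²)
u = -122/15 (u = (-2 - 5*4*6)/15 = (-2 - 20*6)*(1/15) = (-2 - 120)*(1/15) = -122*1/15 = -122/15 ≈ -8.1333)
o(F, H) = -6 + F*H
195*o(u, Q(-2)) = 195*(-6 - 122*(4 + 2*(-2)²)/15) = 195*(-6 - 122*(4 + 2*4)/15) = 195*(-6 - 122*(4 + 8)/15) = 195*(-6 - 122/15*12) = 195*(-6 - 488/5) = 195*(-518/5) = -20202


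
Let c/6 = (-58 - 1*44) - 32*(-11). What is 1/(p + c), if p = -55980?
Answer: -1/54480 ≈ -1.8355e-5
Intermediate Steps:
c = 1500 (c = 6*((-58 - 1*44) - 32*(-11)) = 6*((-58 - 44) + 352) = 6*(-102 + 352) = 6*250 = 1500)
1/(p + c) = 1/(-55980 + 1500) = 1/(-54480) = -1/54480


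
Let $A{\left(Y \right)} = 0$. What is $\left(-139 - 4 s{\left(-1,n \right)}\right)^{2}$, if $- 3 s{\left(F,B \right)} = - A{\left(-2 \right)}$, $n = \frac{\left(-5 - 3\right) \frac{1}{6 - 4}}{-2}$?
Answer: $19321$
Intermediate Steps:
$n = 2$ ($n = - \frac{8}{2} \left(- \frac{1}{2}\right) = \left(-8\right) \frac{1}{2} \left(- \frac{1}{2}\right) = \left(-4\right) \left(- \frac{1}{2}\right) = 2$)
$s{\left(F,B \right)} = 0$ ($s{\left(F,B \right)} = - \frac{\left(-1\right) 0}{3} = \left(- \frac{1}{3}\right) 0 = 0$)
$\left(-139 - 4 s{\left(-1,n \right)}\right)^{2} = \left(-139 + \left(0 - 0\right)\right)^{2} = \left(-139 + \left(0 + 0\right)\right)^{2} = \left(-139 + 0\right)^{2} = \left(-139\right)^{2} = 19321$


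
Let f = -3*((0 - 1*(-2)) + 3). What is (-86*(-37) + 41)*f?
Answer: -48345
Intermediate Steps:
f = -15 (f = -3*((0 + 2) + 3) = -3*(2 + 3) = -3*5 = -15)
(-86*(-37) + 41)*f = (-86*(-37) + 41)*(-15) = (3182 + 41)*(-15) = 3223*(-15) = -48345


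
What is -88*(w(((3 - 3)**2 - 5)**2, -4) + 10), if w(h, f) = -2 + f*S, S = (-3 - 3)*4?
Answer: -9152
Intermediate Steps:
S = -24 (S = -6*4 = -24)
w(h, f) = -2 - 24*f (w(h, f) = -2 + f*(-24) = -2 - 24*f)
-88*(w(((3 - 3)**2 - 5)**2, -4) + 10) = -88*((-2 - 24*(-4)) + 10) = -88*((-2 + 96) + 10) = -88*(94 + 10) = -88*104 = -9152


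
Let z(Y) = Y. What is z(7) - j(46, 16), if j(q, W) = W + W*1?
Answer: -25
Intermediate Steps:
j(q, W) = 2*W (j(q, W) = W + W = 2*W)
z(7) - j(46, 16) = 7 - 2*16 = 7 - 1*32 = 7 - 32 = -25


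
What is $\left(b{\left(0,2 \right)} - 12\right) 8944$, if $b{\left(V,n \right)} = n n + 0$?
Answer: $-71552$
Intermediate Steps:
$b{\left(V,n \right)} = n^{2}$ ($b{\left(V,n \right)} = n^{2} + 0 = n^{2}$)
$\left(b{\left(0,2 \right)} - 12\right) 8944 = \left(2^{2} - 12\right) 8944 = \left(4 - 12\right) 8944 = \left(-8\right) 8944 = -71552$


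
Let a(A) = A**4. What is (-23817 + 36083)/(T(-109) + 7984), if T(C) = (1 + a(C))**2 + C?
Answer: 12266/19925626699226119 ≈ 6.1559e-13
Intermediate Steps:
T(C) = C + (1 + C**4)**2 (T(C) = (1 + C**4)**2 + C = C + (1 + C**4)**2)
(-23817 + 36083)/(T(-109) + 7984) = (-23817 + 36083)/((-109 + (1 + (-109)**4)**2) + 7984) = 12266/((-109 + (1 + 141158161)**2) + 7984) = 12266/((-109 + 141158162**2) + 7984) = 12266/((-109 + 19925626699218244) + 7984) = 12266/(19925626699218135 + 7984) = 12266/19925626699226119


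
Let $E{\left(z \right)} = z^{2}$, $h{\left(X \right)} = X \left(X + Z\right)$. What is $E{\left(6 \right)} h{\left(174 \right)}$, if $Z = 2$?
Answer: $1102464$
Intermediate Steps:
$h{\left(X \right)} = X \left(2 + X\right)$ ($h{\left(X \right)} = X \left(X + 2\right) = X \left(2 + X\right)$)
$E{\left(6 \right)} h{\left(174 \right)} = 6^{2} \cdot 174 \left(2 + 174\right) = 36 \cdot 174 \cdot 176 = 36 \cdot 30624 = 1102464$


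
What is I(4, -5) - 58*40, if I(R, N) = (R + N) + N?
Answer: -2326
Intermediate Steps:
I(R, N) = R + 2*N (I(R, N) = (N + R) + N = R + 2*N)
I(4, -5) - 58*40 = (4 + 2*(-5)) - 58*40 = (4 - 10) - 2320 = -6 - 2320 = -2326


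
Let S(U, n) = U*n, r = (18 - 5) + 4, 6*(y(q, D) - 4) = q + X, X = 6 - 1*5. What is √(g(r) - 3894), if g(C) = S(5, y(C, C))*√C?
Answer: √(-3894 + 35*√17) ≈ 61.235*I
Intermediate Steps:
X = 1 (X = 6 - 5 = 1)
y(q, D) = 25/6 + q/6 (y(q, D) = 4 + (q + 1)/6 = 4 + (1 + q)/6 = 4 + (⅙ + q/6) = 25/6 + q/6)
r = 17 (r = 13 + 4 = 17)
g(C) = √C*(125/6 + 5*C/6) (g(C) = (5*(25/6 + C/6))*√C = (125/6 + 5*C/6)*√C = √C*(125/6 + 5*C/6))
√(g(r) - 3894) = √(5*√17*(25 + 17)/6 - 3894) = √((⅚)*√17*42 - 3894) = √(35*√17 - 3894) = √(-3894 + 35*√17)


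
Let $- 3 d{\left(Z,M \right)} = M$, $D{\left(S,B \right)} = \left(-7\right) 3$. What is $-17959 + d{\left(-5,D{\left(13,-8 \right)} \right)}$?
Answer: $-17952$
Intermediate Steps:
$D{\left(S,B \right)} = -21$
$d{\left(Z,M \right)} = - \frac{M}{3}$
$-17959 + d{\left(-5,D{\left(13,-8 \right)} \right)} = -17959 - -7 = -17959 + 7 = -17952$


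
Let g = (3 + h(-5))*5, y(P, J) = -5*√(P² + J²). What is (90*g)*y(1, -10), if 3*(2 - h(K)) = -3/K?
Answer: -10800*√101 ≈ -1.0854e+5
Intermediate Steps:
h(K) = 2 + 1/K (h(K) = 2 - (-1)/K = 2 + 1/K)
y(P, J) = -5*√(J² + P²)
g = 24 (g = (3 + (2 + 1/(-5)))*5 = (3 + (2 - ⅕))*5 = (3 + 9/5)*5 = (24/5)*5 = 24)
(90*g)*y(1, -10) = (90*24)*(-5*√((-10)² + 1²)) = 2160*(-5*√(100 + 1)) = 2160*(-5*√101) = -10800*√101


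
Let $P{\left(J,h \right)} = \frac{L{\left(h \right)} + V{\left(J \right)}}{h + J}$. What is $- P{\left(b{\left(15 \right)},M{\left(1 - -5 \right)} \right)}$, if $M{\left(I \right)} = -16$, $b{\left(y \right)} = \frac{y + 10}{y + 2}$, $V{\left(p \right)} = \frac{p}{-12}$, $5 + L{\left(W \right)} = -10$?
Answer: $- \frac{3085}{2964} \approx -1.0408$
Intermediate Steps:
$L{\left(W \right)} = -15$ ($L{\left(W \right)} = -5 - 10 = -15$)
$V{\left(p \right)} = - \frac{p}{12}$ ($V{\left(p \right)} = p \left(- \frac{1}{12}\right) = - \frac{p}{12}$)
$b{\left(y \right)} = \frac{10 + y}{2 + y}$
$P{\left(J,h \right)} = \frac{-15 - \frac{J}{12}}{J + h}$ ($P{\left(J,h \right)} = \frac{-15 - \frac{J}{12}}{h + J} = \frac{-15 - \frac{J}{12}}{J + h}$)
$- P{\left(b{\left(15 \right)},M{\left(1 - -5 \right)} \right)} = - \frac{-15 - \frac{\frac{1}{2 + 15} \left(10 + 15\right)}{12}}{\frac{10 + 15}{2 + 15} - 16} = - \frac{-15 - \frac{\frac{1}{17} \cdot 25}{12}}{\frac{1}{17} \cdot 25 - 16} = - \frac{-15 - \frac{25}{204}}{\frac{25}{17} - 16} = - \frac{-15 - \frac{25}{204}}{- \frac{247}{17}} = - \frac{\left(-17\right) \left(-3085\right)}{247 \cdot 204} = \left(-1\right) \frac{3085}{2964} = - \frac{3085}{2964}$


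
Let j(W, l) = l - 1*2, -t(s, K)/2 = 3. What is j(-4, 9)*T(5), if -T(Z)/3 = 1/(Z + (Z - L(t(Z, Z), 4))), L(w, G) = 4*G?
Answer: 7/2 ≈ 3.5000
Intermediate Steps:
t(s, K) = -6 (t(s, K) = -2*3 = -6)
j(W, l) = -2 + l (j(W, l) = l - 2 = -2 + l)
T(Z) = -3/(-16 + 2*Z) (T(Z) = -3/(Z + (Z - 4*4)) = -3/(Z + (Z - 1*16)) = -3/(Z + (Z - 16)) = -3/(Z + (-16 + Z)) = -3/(-16 + 2*Z))
j(-4, 9)*T(5) = (-2 + 9)*(-3/(-16 + 2*5)) = 7*(-3/(-16 + 10)) = 7*(-3/(-6)) = 7*(-3*(-⅙)) = 7*(½) = 7/2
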